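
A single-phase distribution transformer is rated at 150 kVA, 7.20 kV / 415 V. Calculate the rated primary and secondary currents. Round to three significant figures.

I_p ≈ 20.8 A, I_s ≈ 361 A

I_p = S/V_p = 150000/7200 = 20.8 A.
I_s = S/V_s = 150000/415 = 361 A.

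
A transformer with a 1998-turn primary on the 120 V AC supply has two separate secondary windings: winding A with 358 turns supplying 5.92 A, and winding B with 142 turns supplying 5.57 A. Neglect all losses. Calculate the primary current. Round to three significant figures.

I_p ≈ 1.46 A

V_A = 120 × 358/1998 = 21.502 V; V_B = 120 × 142/1998 = 8.5285 V.
P_out = V_A I_A + V_B I_B = 21.502×5.92 + 8.5285×5.57 = 127.29 + 47.504 = 174.79 W.
Ideal ⇒ P_in = P_out, so I_p = P_out/V_p = 174.79/120 = 1.46 A.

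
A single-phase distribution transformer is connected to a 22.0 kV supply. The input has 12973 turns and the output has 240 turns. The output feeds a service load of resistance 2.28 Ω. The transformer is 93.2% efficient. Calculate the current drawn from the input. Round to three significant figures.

V_out = 22000 × 240/12973 = 407.00 V.
I_out = V_out/R = 407.00/2.28 = 178.51 A.
P_out = V_out I_out = 407.00 × 178.51 = 72653 W.
P_in = P_out/η = 72653/0.932 = 77954 W.
I_in = P_in/V_in = 77954/22000 = 3.54 A.

I_in ≈ 3.54 A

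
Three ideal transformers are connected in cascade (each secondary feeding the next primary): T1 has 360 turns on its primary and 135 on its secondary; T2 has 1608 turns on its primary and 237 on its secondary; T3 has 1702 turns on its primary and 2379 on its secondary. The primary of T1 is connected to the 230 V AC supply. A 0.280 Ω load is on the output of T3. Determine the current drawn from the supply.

After T1: V = 230.00 × 135/360 = 86.250 V.
After T2: V = 86.250 × 237/1608 = 12.712 V.
After T3: V = 12.712 × 2379/1702 = 17.769 V.
I_load = 17.769/0.280 = 63.460 A, so P_out = 17.769 × 63.460 = 1127.6 W.
All ideal ⇒ P_in = P_out, so I_supply = 1127.6/230 = 4.90 A.

I_supply ≈ 4.90 A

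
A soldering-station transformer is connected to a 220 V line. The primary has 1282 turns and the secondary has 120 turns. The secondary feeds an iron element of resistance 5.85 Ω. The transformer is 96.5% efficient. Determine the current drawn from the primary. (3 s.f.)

I_p ≈ 0.341 A

V_s = 220 × 120/1282 = 20.593 V.
I_s = V_s/R = 20.593/5.85 = 3.5201 A.
P_out = V_s I_s = 20.593 × 3.5201 = 72.490 W.
P_in = P_out/η = 72.490/0.965 = 75.119 W.
I_p = P_in/V_p = 75.119/220 = 0.341 A.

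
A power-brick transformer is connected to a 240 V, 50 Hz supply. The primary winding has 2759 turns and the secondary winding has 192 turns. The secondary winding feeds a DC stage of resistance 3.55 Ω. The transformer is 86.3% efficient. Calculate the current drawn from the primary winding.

I_p ≈ 0.379 A

V_s = 240 × 192/2759 = 16.702 V.
I_s = V_s/R = 16.702/3.55 = 4.7047 A.
P_out = V_s I_s = 16.702 × 4.7047 = 78.577 W.
P_in = P_out/η = 78.577/0.863 = 91.051 W.
I_p = P_in/V_p = 91.051/240 = 0.379 A.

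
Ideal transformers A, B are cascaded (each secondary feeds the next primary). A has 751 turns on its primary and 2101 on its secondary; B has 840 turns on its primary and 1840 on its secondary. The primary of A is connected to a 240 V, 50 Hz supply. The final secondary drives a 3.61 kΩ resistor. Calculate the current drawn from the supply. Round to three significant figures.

I_supply ≈ 2.50 A

Secondary of A: V = 240.00 × 2101/751 = 671.42 V.
Secondary of B: V = 671.42 × 1840/840 = 1470.7 V.
I_load = 1470.7/3610 = 0.40741 A, so P_out = 1470.7 × 0.40741 = 599.19 W.
All ideal ⇒ P_in = P_out, so I_supply = 599.19/240 = 2.50 A.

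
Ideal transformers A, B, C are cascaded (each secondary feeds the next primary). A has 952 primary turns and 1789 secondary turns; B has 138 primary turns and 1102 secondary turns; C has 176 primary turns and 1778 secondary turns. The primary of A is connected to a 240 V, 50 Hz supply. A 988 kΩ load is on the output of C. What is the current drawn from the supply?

I_supply ≈ 5.58 A

After A: V = 240.00 × 1789/952 = 451.01 V.
After B: V = 451.01 × 1102/138 = 3601.5 V.
After C: V = 3601.5 × 1778/176 = 36384 V.
I_load = 36384/988000 = 0.036826 A, so P_out = 36384 × 0.036826 = 1339.8 W.
All ideal ⇒ P_in = P_out, so I_supply = 1339.8/240 = 5.58 A.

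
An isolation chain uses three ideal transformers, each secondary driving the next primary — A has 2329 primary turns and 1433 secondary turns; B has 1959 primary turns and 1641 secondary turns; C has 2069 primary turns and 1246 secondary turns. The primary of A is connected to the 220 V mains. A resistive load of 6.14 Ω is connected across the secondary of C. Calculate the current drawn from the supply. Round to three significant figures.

I_supply ≈ 3.45 A

After A: V = 220.00 × 1433/2329 = 135.36 V.
After B: V = 135.36 × 1641/1959 = 113.39 V.
After C: V = 113.39 × 1246/2069 = 68.286 V.
I_load = 68.286/6.14 = 11.121 A, so P_out = 68.286 × 11.121 = 759.44 W.
All ideal ⇒ P_in = P_out, so I_supply = 759.44/220 = 3.45 A.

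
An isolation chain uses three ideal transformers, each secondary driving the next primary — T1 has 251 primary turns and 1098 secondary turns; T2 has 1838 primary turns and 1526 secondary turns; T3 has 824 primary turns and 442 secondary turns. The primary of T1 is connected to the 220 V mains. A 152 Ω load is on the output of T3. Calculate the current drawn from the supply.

I_supply ≈ 5.49 A

Secondary of T1: V = 220.00 × 1098/251 = 962.39 V.
Secondary of T2: V = 962.39 × 1526/1838 = 799.02 V.
Secondary of T3: V = 799.02 × 442/824 = 428.60 V.
I_load = 428.60/152 = 2.8198 A, so P_out = 428.60 × 2.8198 = 1208.6 W.
All ideal ⇒ P_in = P_out, so I_supply = 1208.6/220 = 5.49 A.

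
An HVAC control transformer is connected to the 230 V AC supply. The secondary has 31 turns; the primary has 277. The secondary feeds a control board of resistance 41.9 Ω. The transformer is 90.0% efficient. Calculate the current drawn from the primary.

I_p ≈ 0.0764 A

V_s = 230 × 31/277 = 25.740 V.
I_s = V_s/R = 25.740/41.9 = 0.61432 A.
P_out = V_s I_s = 25.740 × 0.61432 = 15.813 W.
P_in = P_out/η = 15.813/0.900 = 17.570 W.
I_p = P_in/V_p = 17.570/230 = 0.0764 A.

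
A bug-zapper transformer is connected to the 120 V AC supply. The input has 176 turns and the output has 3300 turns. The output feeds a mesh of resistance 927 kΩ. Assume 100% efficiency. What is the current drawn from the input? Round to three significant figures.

V_out = V_in × N_out/N_in = 120 × 3300/176 = 2250.0 V.
I_out = V_out/R = 2250.0/927000 = 0.0024272 A.
For an ideal transformer I_in N_in = I_out N_out, so I_in = 0.0024272 × 3300/176 = 0.0455 A.

I_in ≈ 0.0455 A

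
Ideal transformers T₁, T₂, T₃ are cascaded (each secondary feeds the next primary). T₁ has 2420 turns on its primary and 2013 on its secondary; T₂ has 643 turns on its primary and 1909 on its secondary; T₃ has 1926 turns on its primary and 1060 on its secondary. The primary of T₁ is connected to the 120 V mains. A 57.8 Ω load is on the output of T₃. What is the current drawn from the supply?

After T₁: V = 120.00 × 2013/2420 = 99.818 V.
After T₂: V = 99.818 × 1909/643 = 296.35 V.
After T₃: V = 296.35 × 1060/1926 = 163.10 V.
I_load = 163.10/57.8 = 2.8218 A, so P_out = 163.10 × 2.8218 = 460.24 W.
All ideal ⇒ P_in = P_out, so I_supply = 460.24/120 = 3.84 A.

I_supply ≈ 3.84 A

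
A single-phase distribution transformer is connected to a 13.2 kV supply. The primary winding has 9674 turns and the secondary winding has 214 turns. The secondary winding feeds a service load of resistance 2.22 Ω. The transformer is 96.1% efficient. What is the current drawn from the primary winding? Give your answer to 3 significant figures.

V_s = 13200 × 214/9674 = 292.00 V.
I_s = V_s/R = 292.00/2.22 = 131.53 A.
P_out = V_s I_s = 292.00 × 131.53 = 38407 W.
P_in = P_out/η = 38407/0.961 = 39966 W.
I_p = P_in/V_p = 39966/13200 = 3.03 A.

I_p ≈ 3.03 A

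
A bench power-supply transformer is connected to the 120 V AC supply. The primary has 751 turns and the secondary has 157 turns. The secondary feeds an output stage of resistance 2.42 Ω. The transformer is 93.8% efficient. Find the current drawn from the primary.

V_s = 120 × 157/751 = 25.087 V.
I_s = V_s/R = 25.087/2.42 = 10.366 A.
P_out = V_s I_s = 25.087 × 10.366 = 260.06 W.
P_in = P_out/η = 260.06/0.938 = 277.24 W.
I_p = P_in/V_p = 277.24/120 = 2.31 A.

I_p ≈ 2.31 A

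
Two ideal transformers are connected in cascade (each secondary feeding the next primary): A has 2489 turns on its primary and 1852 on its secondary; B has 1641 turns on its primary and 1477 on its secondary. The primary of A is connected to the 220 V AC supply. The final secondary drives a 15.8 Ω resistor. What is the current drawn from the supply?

Secondary of A: V = 220.00 × 1852/2489 = 163.70 V.
Secondary of B: V = 163.70 × 1477/1641 = 147.34 V.
I_load = 147.34/15.8 = 9.3251 A, so P_out = 147.34 × 9.3251 = 1373.9 W.
All ideal ⇒ P_in = P_out, so I_supply = 1373.9/220 = 6.25 A.

I_supply ≈ 6.25 A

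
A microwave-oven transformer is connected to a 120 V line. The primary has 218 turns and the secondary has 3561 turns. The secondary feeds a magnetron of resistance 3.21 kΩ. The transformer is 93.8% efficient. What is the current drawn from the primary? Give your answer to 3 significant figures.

I_p ≈ 10.6 A

V_s = 120 × 3561/218 = 1960.2 V.
I_s = V_s/R = 1960.2/3210 = 0.61065 A.
P_out = V_s I_s = 1960.2 × 0.61065 = 1197.0 W.
P_in = P_out/η = 1197.0/0.938 = 1276.1 W.
I_p = P_in/V_p = 1276.1/120 = 10.6 A.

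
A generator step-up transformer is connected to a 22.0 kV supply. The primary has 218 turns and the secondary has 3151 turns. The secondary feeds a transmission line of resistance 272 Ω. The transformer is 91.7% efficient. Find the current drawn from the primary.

I_p ≈ 18400 A

V_s = 22000 × 3151/218 = 317990 V.
I_s = V_s/R = 317990/272 = 1169.1 A.
P_out = V_s I_s = 317990 × 1169.1 = 3.7176×10^8 W.
P_in = P_out/η = 3.7176×10^8/0.917 = 4.0541×10^8 W.
I_p = P_in/V_p = 4.0541×10^8/22000 = 18400 A.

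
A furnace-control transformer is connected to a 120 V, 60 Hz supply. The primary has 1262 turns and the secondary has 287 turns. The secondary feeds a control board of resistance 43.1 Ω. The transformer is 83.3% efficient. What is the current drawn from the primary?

I_p ≈ 0.173 A

V_s = 120 × 287/1262 = 27.290 V.
I_s = V_s/R = 27.290/43.1 = 0.63318 A.
P_out = V_s I_s = 27.290 × 0.63318 = 17.279 W.
P_in = P_out/η = 17.279/0.833 = 20.744 W.
I_p = P_in/V_p = 20.744/120 = 0.173 A.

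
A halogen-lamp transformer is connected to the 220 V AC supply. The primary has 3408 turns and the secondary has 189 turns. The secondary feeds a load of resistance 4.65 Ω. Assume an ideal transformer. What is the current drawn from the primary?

V_s = V_p × N_s/N_p = 220 × 189/3408 = 12.201 V.
I_s = V_s/R = 12.201/4.65 = 2.6238 A.
For an ideal transformer I_p N_p = I_s N_s, so I_p = 2.6238 × 189/3408 = 0.146 A.

I_p ≈ 0.146 A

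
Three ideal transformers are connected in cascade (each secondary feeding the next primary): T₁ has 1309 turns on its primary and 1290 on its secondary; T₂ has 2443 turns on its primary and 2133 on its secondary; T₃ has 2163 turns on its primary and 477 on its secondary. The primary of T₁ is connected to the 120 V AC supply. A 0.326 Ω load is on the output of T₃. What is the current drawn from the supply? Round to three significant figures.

I_supply ≈ 13.3 A

Secondary of T₁: V = 120.00 × 1290/1309 = 118.26 V.
Secondary of T₂: V = 118.26 × 2133/2443 = 103.25 V.
Secondary of T₃: V = 103.25 × 477/2163 = 22.770 V.
I_load = 22.770/0.326 = 69.846 A, so P_out = 22.770 × 69.846 = 1590.4 W.
All ideal ⇒ P_in = P_out, so I_supply = 1590.4/120 = 13.3 A.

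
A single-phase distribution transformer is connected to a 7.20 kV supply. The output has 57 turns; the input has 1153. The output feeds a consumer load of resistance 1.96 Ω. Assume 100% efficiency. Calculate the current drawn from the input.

I_in ≈ 8.98 A

V_out = V_in × N_out/N_in = 7200 × 57/1153 = 355.94 V.
I_out = V_out/R = 355.94/1.96 = 181.60 A.
For an ideal transformer I_in N_in = I_out N_out, so I_in = 181.60 × 57/1153 = 8.98 A.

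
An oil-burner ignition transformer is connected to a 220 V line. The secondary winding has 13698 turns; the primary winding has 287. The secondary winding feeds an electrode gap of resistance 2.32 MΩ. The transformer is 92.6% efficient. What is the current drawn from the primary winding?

I_p ≈ 0.233 A

V_s = 220 × 13698/287 = 10500 V.
I_s = V_s/R = 10500/(2.32×10^6) = 0.0045260 A.
P_out = V_s I_s = 10500 × 0.0045260 = 47.523 W.
P_in = P_out/η = 47.523/0.926 = 51.321 W.
I_p = P_in/V_p = 51.321/220 = 0.233 A.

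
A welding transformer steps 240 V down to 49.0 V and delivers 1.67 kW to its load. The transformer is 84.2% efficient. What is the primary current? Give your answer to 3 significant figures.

I_p ≈ 8.26 A

P_in = P_out/η = 1670/0.842 = 1983.4 W.
I_p = P_in/V_p = 1983.4/240 = 8.26 A.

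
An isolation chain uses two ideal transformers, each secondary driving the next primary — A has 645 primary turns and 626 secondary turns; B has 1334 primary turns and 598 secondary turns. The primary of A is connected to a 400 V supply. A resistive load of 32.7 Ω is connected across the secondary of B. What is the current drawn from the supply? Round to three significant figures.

Secondary of A: V = 400.00 × 626/645 = 388.22 V.
Secondary of B: V = 388.22 × 598/1334 = 174.03 V.
I_load = 174.03/32.7 = 5.3220 A, so P_out = 174.03 × 5.3220 = 926.17 W.
All ideal ⇒ P_in = P_out, so I_supply = 926.17/400 = 2.32 A.

I_supply ≈ 2.32 A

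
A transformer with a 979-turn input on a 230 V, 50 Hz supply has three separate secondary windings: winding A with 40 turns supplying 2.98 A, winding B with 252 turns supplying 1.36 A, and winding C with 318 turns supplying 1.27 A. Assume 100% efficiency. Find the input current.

I_in ≈ 0.884 A

V_A = 230 × 40/979 = 9.3973 V; V_B = 230 × 252/979 = 59.203 V; V_C = 230 × 318/979 = 74.709 V.
P_out = V_A I_A + V_B I_B + V_C I_C = 9.3973×2.98 + 59.203×1.36 + 74.709×1.27 = 28.004 + 80.516 + 94.880 = 203.40 W.
Ideal ⇒ P_in = P_out, so I_in = P_out/V_in = 203.40/230 = 0.884 A.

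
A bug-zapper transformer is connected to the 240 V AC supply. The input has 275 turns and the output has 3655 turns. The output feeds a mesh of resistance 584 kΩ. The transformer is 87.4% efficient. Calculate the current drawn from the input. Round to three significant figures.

V_out = 240 × 3655/275 = 3189.8 V.
I_out = V_out/R = 3189.8/584000 = 0.0054620 A.
P_out = V_out I_out = 3189.8 × 0.0054620 = 17.423 W.
P_in = P_out/η = 17.423/0.874 = 19.935 W.
I_in = P_in/V_in = 19.935/240 = 0.0831 A.

I_in ≈ 0.0831 A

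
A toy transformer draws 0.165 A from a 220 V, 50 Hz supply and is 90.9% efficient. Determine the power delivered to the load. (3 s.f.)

P_in = V_in I_in = 220 × 0.165 = 36.300 W.
P_out = η P_in = 0.909 × 36.300 = 33.0 W.

P_out ≈ 33.0 W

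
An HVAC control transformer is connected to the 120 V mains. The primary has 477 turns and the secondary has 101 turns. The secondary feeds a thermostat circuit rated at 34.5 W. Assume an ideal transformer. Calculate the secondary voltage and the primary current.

V_s ≈ 25.4 V, I_p ≈ 0.287 A

V_s = V_p × N_s/N_p = 120 × 101/477 = 25.409 V.
I_s = P/V_s = 34.5/25.409 = 1.3578 A.
I_p = I_s × N_s/N_p = 1.3578 × 101/477 = 0.287 A.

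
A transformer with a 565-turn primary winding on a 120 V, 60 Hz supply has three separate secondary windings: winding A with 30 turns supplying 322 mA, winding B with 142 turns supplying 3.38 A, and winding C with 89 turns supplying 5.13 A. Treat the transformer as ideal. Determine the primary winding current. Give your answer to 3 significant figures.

V_A = 120 × 30/565 = 6.3717 V; V_B = 120 × 142/565 = 30.159 V; V_C = 120 × 89/565 = 18.903 V.
P_out = V_A I_A + V_B I_B + V_C I_C = 6.3717×0.322 + 30.159×3.38 + 18.903×5.13 = 2.0517 + 101.94 + 96.971 = 200.96 W.
Ideal ⇒ P_in = P_out, so I_p = P_out/V_p = 200.96/120 = 1.67 A.

I_p ≈ 1.67 A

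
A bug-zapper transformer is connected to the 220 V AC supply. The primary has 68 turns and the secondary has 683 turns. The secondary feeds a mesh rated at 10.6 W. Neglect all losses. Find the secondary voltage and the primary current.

V_s ≈ 2210 V, I_p ≈ 0.0482 A

V_s = V_p × N_s/N_p = 220 × 683/68 = 2209.7 V.
I_s = P/V_s = 10.6/2209.7 = 0.0047970 A.
I_p = I_s × N_s/N_p = 0.0047970 × 683/68 = 0.0482 A.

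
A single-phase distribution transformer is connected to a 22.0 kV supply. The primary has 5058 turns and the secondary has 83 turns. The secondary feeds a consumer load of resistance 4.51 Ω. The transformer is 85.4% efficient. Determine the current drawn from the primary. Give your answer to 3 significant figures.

I_p ≈ 1.54 A

V_s = 22000 × 83/5058 = 361.01 V.
I_s = V_s/R = 361.01/4.51 = 80.047 A.
P_out = V_s I_s = 361.01 × 80.047 = 28898 W.
P_in = P_out/η = 28898/0.854 = 33838 W.
I_p = P_in/V_p = 33838/22000 = 1.54 A.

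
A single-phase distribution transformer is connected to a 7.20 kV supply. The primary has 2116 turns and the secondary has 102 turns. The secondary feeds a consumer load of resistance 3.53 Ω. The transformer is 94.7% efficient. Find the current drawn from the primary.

I_p ≈ 5.00 A

V_s = 7200 × 102/2116 = 347.07 V.
I_s = V_s/R = 347.07/3.53 = 98.320 A.
P_out = V_s I_s = 347.07 × 98.320 = 34124 W.
P_in = P_out/η = 34124/0.947 = 36034 W.
I_p = P_in/V_p = 36034/7200 = 5.00 A.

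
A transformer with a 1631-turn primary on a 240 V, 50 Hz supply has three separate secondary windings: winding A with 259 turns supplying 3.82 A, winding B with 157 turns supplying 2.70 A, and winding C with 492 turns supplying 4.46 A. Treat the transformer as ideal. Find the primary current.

V_A = 240 × 259/1631 = 38.112 V; V_B = 240 × 157/1631 = 23.102 V; V_C = 240 × 492/1631 = 72.397 V.
P_out = V_A I_A + V_B I_B + V_C I_C = 38.112×3.82 + 23.102×2.70 + 72.397×4.46 = 145.59 + 62.376 + 322.89 = 530.85 W.
Ideal ⇒ P_in = P_out, so I_p = P_out/V_p = 530.85/240 = 2.21 A.

I_p ≈ 2.21 A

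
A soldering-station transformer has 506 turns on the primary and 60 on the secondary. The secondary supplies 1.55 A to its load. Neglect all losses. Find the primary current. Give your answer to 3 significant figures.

For an ideal transformer I_p/I_s = N_s/N_p, so I_p = 1.55 × 60/506 = 0.184 A.

I_p ≈ 0.184 A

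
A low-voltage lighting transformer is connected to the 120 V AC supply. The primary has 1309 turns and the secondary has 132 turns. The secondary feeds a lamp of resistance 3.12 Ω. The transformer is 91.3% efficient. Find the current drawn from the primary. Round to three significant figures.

V_s = 120 × 132/1309 = 12.101 V.
I_s = V_s/R = 12.101/3.12 = 3.8785 A.
P_out = V_s I_s = 12.101 × 3.8785 = 46.933 W.
P_in = P_out/η = 46.933/0.913 = 51.405 W.
I_p = P_in/V_p = 51.405/120 = 0.428 A.

I_p ≈ 0.428 A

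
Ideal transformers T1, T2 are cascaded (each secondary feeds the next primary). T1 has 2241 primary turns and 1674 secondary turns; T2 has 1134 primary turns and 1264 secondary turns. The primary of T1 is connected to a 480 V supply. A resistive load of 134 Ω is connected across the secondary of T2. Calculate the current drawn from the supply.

I_supply ≈ 2.48 A

Secondary of T1: V = 480.00 × 1674/2241 = 358.55 V.
Secondary of T2: V = 358.55 × 1264/1134 = 399.66 V.
I_load = 399.66/134 = 2.9825 A, so P_out = 399.66 × 2.9825 = 1192.0 W.
All ideal ⇒ P_in = P_out, so I_supply = 1192.0/480 = 2.48 A.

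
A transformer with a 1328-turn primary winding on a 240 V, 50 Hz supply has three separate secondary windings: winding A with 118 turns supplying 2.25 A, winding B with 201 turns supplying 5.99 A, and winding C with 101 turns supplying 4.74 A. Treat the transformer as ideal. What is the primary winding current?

I_p ≈ 1.47 A

V_A = 240 × 118/1328 = 21.325 V; V_B = 240 × 201/1328 = 36.325 V; V_C = 240 × 101/1328 = 18.253 V.
P_out = V_A I_A + V_B I_B + V_C I_C = 21.325×2.25 + 36.325×5.99 + 18.253×4.74 = 47.982 + 217.59 + 86.519 = 352.09 W.
Ideal ⇒ P_in = P_out, so I_p = P_out/V_p = 352.09/240 = 1.47 A.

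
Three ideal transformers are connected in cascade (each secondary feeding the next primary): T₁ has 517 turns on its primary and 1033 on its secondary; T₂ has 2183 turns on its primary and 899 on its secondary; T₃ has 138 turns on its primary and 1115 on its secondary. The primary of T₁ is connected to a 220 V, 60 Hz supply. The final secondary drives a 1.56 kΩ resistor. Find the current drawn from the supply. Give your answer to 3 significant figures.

Secondary of T₁: V = 220.00 × 1033/517 = 439.57 V.
Secondary of T₂: V = 439.57 × 899/2183 = 181.02 V.
Secondary of T₃: V = 181.02 × 1115/138 = 1462.6 V.
I_load = 1462.6/1560 = 0.93758 A, so P_out = 1462.6 × 0.93758 = 1371.3 W.
All ideal ⇒ P_in = P_out, so I_supply = 1371.3/220 = 6.23 A.

I_supply ≈ 6.23 A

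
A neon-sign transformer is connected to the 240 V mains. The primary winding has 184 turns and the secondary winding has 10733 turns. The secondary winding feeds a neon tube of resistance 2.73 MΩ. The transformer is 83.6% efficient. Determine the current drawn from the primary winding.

I_p ≈ 0.358 A

V_s = 240 × 10733/184 = 14000 V.
I_s = V_s/R = 14000/(2.73×10^6) = 0.0051280 A.
P_out = V_s I_s = 14000 × 0.0051280 = 71.790 W.
P_in = P_out/η = 71.790/0.836 = 85.874 W.
I_p = P_in/V_p = 85.874/240 = 0.358 A.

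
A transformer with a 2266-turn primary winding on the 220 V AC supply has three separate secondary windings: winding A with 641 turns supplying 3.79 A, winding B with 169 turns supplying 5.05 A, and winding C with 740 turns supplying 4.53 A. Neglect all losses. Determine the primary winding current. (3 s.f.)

V_A = 220 × 641/2266 = 62.233 V; V_B = 220 × 169/2266 = 16.408 V; V_C = 220 × 740/2266 = 71.845 V.
P_out = V_A I_A + V_B I_B + V_C I_C = 62.233×3.79 + 16.408×5.05 + 71.845×4.53 = 235.86 + 82.859 + 325.46 = 644.18 W.
Ideal ⇒ P_in = P_out, so I_p = P_out/V_p = 644.18/220 = 2.93 A.

I_p ≈ 2.93 A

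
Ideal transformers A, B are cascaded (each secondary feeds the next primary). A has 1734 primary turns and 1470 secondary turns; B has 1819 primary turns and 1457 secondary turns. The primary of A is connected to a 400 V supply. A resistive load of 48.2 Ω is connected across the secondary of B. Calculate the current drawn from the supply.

After A: V = 400.00 × 1470/1734 = 339.10 V.
After B: V = 339.10 × 1457/1819 = 271.62 V.
I_load = 271.62/48.2 = 5.6352 A, so P_out = 271.62 × 5.6352 = 1530.6 W.
All ideal ⇒ P_in = P_out, so I_supply = 1530.6/400 = 3.83 A.

I_supply ≈ 3.83 A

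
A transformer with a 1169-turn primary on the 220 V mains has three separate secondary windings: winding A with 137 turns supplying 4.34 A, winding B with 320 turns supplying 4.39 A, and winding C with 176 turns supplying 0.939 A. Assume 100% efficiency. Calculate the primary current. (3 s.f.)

I_p ≈ 1.85 A

V_A = 220 × 137/1169 = 25.783 V; V_B = 220 × 320/1169 = 60.222 V; V_C = 220 × 176/1169 = 33.122 V.
P_out = V_A I_A + V_B I_B + V_C I_C = 25.783×4.34 + 60.222×4.39 + 33.122×0.939 = 111.90 + 264.38 + 31.102 = 407.38 W.
Ideal ⇒ P_in = P_out, so I_p = P_out/V_p = 407.38/220 = 1.85 A.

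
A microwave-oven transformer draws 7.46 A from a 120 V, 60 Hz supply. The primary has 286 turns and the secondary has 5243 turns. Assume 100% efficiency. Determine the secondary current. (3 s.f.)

I_s/I_p = N_p/N_s, so I_s = 7.46 × 286/5243 = 0.407 A.

I_s ≈ 0.407 A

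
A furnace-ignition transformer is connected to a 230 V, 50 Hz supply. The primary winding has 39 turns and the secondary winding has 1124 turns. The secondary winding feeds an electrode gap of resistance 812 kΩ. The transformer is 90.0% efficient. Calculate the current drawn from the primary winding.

V_s = 230 × 1124/39 = 6628.7 V.
I_s = V_s/R = 6628.7/812000 = 0.0081634 A.
P_out = V_s I_s = 6628.7 × 0.0081634 = 54.113 W.
P_in = P_out/η = 54.113/0.900 = 60.126 W.
I_p = P_in/V_p = 60.126/230 = 0.261 A.

I_p ≈ 0.261 A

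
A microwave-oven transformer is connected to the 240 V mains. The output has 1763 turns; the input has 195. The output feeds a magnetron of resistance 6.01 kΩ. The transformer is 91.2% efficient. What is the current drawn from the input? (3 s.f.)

V_out = 240 × 1763/195 = 2169.8 V.
I_out = V_out/R = 2169.8/6010 = 0.36104 A.
P_out = V_out I_out = 2169.8 × 0.36104 = 783.40 W.
P_in = P_out/η = 783.40/0.912 = 858.99 W.
I_in = P_in/V_in = 858.99/240 = 3.58 A.

I_in ≈ 3.58 A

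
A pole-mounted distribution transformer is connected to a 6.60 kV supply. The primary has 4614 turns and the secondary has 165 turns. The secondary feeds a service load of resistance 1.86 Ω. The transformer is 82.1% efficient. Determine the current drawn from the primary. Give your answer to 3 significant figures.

I_p ≈ 5.53 A

V_s = 6600 × 165/4614 = 236.02 V.
I_s = V_s/R = 236.02/1.86 = 126.89 A.
P_out = V_s I_s = 236.02 × 126.89 = 29949 W.
P_in = P_out/η = 29949/0.821 = 36479 W.
I_p = P_in/V_p = 36479/6600 = 5.53 A.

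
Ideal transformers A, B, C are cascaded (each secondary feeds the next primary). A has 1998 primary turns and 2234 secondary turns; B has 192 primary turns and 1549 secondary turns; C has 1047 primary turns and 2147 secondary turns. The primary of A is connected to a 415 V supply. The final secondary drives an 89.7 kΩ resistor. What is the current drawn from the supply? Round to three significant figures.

After A: V = 415.00 × 2234/1998 = 464.02 V.
After B: V = 464.02 × 1549/192 = 3743.6 V.
After C: V = 3743.6 × 2147/1047 = 7676.6 V.
I_load = 7676.6/89700 = 0.085581 A, so P_out = 7676.6 × 0.085581 = 656.98 W.
All ideal ⇒ P_in = P_out, so I_supply = 656.98/415 = 1.58 A.

I_supply ≈ 1.58 A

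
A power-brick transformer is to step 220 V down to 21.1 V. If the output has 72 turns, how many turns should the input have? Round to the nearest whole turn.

N_in = 751 turns

N_in/N_out = V_in/V_out, so N_in = 72 × 220/21.1 = 750.7 ≈ 751 turns.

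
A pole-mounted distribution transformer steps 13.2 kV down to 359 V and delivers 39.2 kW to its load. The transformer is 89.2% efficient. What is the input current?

I_in ≈ 3.33 A

P_in = P_out/η = 39200/0.892 = 43946 W.
I_in = P_in/V_in = 43946/13200 = 3.33 A.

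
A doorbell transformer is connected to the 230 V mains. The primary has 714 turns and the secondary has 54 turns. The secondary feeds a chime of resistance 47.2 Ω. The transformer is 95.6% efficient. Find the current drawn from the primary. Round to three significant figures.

I_p ≈ 0.0292 A

V_s = 230 × 54/714 = 17.395 V.
I_s = V_s/R = 17.395/47.2 = 0.36854 A.
P_out = V_s I_s = 17.395 × 0.36854 = 6.4107 W.
P_in = P_out/η = 6.4107/0.956 = 6.7057 W.
I_p = P_in/V_p = 6.7057/230 = 0.0292 A.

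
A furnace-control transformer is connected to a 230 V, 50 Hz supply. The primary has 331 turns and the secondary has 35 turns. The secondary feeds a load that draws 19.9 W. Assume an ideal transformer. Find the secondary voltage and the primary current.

V_s = V_p × N_s/N_p = 230 × 35/331 = 24.320 V.
I_s = P/V_s = 19.9/24.320 = 0.81825 A.
I_p = I_s × N_s/N_p = 0.81825 × 35/331 = 0.0865 A.

V_s ≈ 24.3 V, I_p ≈ 0.0865 A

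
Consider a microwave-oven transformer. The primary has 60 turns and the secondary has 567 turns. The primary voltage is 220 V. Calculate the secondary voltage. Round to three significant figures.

V_s/V_p = N_s/N_p, so V_s = 220 × 567/60 = 2080 V.

V_s ≈ 2080 V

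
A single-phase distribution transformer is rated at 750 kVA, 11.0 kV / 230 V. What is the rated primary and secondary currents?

I_p = S/V_p = 750000/11000 = 68.2 A.
I_s = S/V_s = 750000/230 = 3260 A.

I_p ≈ 68.2 A, I_s ≈ 3260 A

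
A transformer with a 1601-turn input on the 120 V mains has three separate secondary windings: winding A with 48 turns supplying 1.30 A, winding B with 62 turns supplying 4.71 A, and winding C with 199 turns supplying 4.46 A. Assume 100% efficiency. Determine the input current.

I_in ≈ 0.776 A

V_A = 120 × 48/1601 = 3.5978 V; V_B = 120 × 62/1601 = 4.6471 V; V_C = 120 × 199/1601 = 14.916 V.
P_out = V_A I_A + V_B I_B + V_C I_C = 3.5978×1.30 + 4.6471×4.71 + 14.916×4.46 = 4.6771 + 21.888 + 66.524 = 93.089 W.
Ideal ⇒ P_in = P_out, so I_in = P_out/V_in = 93.089/120 = 0.776 A.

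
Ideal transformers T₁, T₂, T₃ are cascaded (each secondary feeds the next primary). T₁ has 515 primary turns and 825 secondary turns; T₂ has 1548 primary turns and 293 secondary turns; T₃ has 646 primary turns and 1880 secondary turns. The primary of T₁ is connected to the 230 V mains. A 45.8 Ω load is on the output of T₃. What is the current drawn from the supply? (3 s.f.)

I_supply ≈ 3.91 A

Secondary of T₁: V = 230.00 × 825/515 = 368.45 V.
Secondary of T₂: V = 368.45 × 293/1548 = 69.738 V.
Secondary of T₃: V = 69.738 × 1880/646 = 202.95 V.
I_load = 202.95/45.8 = 4.4313 A, so P_out = 202.95 × 4.4313 = 899.35 W.
All ideal ⇒ P_in = P_out, so I_supply = 899.35/230 = 3.91 A.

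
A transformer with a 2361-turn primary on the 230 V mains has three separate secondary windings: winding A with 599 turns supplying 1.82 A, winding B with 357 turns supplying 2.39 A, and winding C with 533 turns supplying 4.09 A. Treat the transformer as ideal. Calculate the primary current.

V_A = 230 × 599/2361 = 58.352 V; V_B = 230 × 357/2361 = 34.778 V; V_C = 230 × 533/2361 = 51.923 V.
P_out = V_A I_A + V_B I_B + V_C I_C = 58.352×1.82 + 34.778×2.39 + 51.923×4.09 = 106.20 + 83.119 + 212.36 = 401.68 W.
Ideal ⇒ P_in = P_out, so I_p = P_out/V_p = 401.68/230 = 1.75 A.

I_p ≈ 1.75 A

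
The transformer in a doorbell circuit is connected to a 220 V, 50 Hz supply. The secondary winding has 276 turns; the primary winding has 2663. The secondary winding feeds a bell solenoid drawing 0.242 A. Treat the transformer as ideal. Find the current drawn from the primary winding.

For an ideal transformer I_p N_p = I_s N_s, so I_p = 0.242 × 276/2663 = 0.0251 A.

I_p ≈ 0.0251 A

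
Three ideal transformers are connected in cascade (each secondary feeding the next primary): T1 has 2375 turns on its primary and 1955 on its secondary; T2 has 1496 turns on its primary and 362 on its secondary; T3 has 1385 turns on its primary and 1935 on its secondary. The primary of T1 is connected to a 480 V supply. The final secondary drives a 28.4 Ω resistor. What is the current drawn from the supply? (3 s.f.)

I_supply ≈ 1.31 A

After T1: V = 480.00 × 1955/2375 = 395.12 V.
After T2: V = 395.12 × 362/1496 = 95.610 V.
After T3: V = 95.610 × 1935/1385 = 133.58 V.
I_load = 133.58/28.4 = 4.7034 A, so P_out = 133.58 × 4.7034 = 628.27 W.
All ideal ⇒ P_in = P_out, so I_supply = 628.27/480 = 1.31 A.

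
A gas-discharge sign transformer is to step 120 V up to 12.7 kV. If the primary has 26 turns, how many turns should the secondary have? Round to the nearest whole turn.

N_s/N_p = V_s/V_p, so N_s = 26 × 12700/120 = 2751.7 ≈ 2752 turns.

N_s = 2752 turns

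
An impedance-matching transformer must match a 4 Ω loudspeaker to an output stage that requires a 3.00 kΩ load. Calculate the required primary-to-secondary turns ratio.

Z_p/Z_s = (N_p/N_s)², so N_p/N_s = √(3000/4) = √750 = 27.4.

N_p/N_s ≈ 27.4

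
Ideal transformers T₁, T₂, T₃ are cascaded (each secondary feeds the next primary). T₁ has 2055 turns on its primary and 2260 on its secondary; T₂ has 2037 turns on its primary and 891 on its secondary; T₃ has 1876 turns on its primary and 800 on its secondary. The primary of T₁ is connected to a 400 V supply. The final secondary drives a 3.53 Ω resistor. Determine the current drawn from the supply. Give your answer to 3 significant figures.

Secondary of T₁: V = 400.00 × 2260/2055 = 439.90 V.
Secondary of T₂: V = 439.90 × 891/2037 = 192.42 V.
Secondary of T₃: V = 192.42 × 800/1876 = 82.054 V.
I_load = 82.054/3.53 = 23.245 A, so P_out = 82.054 × 23.245 = 1907.3 W.
All ideal ⇒ P_in = P_out, so I_supply = 1907.3/400 = 4.77 A.

I_supply ≈ 4.77 A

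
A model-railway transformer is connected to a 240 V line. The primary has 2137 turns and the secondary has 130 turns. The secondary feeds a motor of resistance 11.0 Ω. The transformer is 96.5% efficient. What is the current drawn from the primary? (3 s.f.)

I_p ≈ 0.0837 A

V_s = 240 × 130/2137 = 14.600 V.
I_s = V_s/R = 14.600/11.0 = 1.3273 A.
P_out = V_s I_s = 14.600 × 1.3273 = 19.378 W.
P_in = P_out/η = 19.378/0.965 = 20.081 W.
I_p = P_in/V_p = 20.081/240 = 0.0837 A.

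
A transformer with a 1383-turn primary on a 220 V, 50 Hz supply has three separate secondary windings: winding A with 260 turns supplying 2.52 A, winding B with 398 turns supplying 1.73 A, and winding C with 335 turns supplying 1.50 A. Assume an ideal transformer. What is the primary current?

I_p ≈ 1.33 A

V_A = 220 × 260/1383 = 41.359 V; V_B = 220 × 398/1383 = 63.312 V; V_C = 220 × 335/1383 = 53.290 V.
P_out = V_A I_A + V_B I_B + V_C I_C = 41.359×2.52 + 63.312×1.73 + 53.290×1.50 = 104.23 + 109.53 + 79.935 = 293.69 W.
Ideal ⇒ P_in = P_out, so I_p = P_out/V_p = 293.69/220 = 1.33 A.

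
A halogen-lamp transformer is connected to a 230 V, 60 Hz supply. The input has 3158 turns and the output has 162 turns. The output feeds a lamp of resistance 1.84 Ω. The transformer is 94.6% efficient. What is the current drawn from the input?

I_in ≈ 0.348 A

V_out = 230 × 162/3158 = 11.799 V.
I_out = V_out/R = 11.799/1.84 = 6.4123 A.
P_out = V_out I_out = 11.799 × 6.4123 = 75.656 W.
P_in = P_out/η = 75.656/0.946 = 79.975 W.
I_in = P_in/V_in = 79.975/230 = 0.348 A.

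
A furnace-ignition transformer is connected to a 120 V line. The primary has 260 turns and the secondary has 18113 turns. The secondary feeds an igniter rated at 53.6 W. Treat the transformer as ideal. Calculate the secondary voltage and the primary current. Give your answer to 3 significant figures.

V_s = V_p × N_s/N_p = 120 × 18113/260 = 8359.8 V.
I_s = P/V_s = 53.6/8359.8 = 0.0064116 A.
I_p = I_s × N_s/N_p = 0.0064116 × 18113/260 = 0.447 A.

V_s ≈ 8360 V, I_p ≈ 0.447 A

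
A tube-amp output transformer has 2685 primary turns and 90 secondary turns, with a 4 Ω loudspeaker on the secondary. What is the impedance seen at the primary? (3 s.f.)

Z_p ≈ 3560 Ω

Z_p = (N_p/N_s)² × Z_s = (2685/90)² × 4 = 3560 Ω.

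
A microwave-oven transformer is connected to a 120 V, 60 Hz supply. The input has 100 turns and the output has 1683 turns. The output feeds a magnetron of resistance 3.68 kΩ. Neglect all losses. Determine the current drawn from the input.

V_out = V_in × N_out/N_in = 120 × 1683/100 = 2019.6 V.
I_out = V_out/R = 2019.6/3680 = 0.54880 A.
For an ideal transformer I_in N_in = I_out N_out, so I_in = 0.54880 × 1683/100 = 9.24 A.

I_in ≈ 9.24 A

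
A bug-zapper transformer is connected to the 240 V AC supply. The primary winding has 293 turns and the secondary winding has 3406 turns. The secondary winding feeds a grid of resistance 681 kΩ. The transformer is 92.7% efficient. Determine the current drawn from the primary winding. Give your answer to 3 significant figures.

V_s = 240 × 3406/293 = 2789.9 V.
I_s = V_s/R = 2789.9/681000 = 0.0040968 A.
P_out = V_s I_s = 2789.9 × 0.0040968 = 11.430 W.
P_in = P_out/η = 11.430/0.927 = 12.330 W.
I_p = P_in/V_p = 12.330/240 = 0.0514 A.

I_p ≈ 0.0514 A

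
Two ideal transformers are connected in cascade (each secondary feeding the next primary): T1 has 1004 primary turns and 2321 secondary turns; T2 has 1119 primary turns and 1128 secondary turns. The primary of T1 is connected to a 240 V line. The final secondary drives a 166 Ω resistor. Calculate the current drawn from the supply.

After T1: V = 240.00 × 2321/1004 = 554.82 V.
After T2: V = 554.82 × 1128/1119 = 559.28 V.
I_load = 559.28/166 = 3.3692 A, so P_out = 559.28 × 3.3692 = 1884.3 W.
All ideal ⇒ P_in = P_out, so I_supply = 1884.3/240 = 7.85 A.

I_supply ≈ 7.85 A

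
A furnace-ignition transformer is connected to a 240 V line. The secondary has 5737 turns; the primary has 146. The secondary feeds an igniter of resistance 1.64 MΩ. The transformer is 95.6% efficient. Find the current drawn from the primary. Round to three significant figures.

I_p ≈ 0.236 A

V_s = 240 × 5737/146 = 9430.7 V.
I_s = V_s/R = 9430.7/(1.64×10^6) = 0.0057504 A.
P_out = V_s I_s = 9430.7 × 0.0057504 = 54.230 W.
P_in = P_out/η = 54.230/0.956 = 56.726 W.
I_p = P_in/V_p = 56.726/240 = 0.236 A.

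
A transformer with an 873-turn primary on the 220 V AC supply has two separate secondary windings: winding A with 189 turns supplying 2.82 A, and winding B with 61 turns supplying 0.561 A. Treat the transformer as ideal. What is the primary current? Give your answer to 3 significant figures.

V_A = 220 × 189/873 = 47.629 V; V_B = 220 × 61/873 = 15.372 V.
P_out = V_A I_A + V_B I_B = 47.629×2.82 + 15.372×0.561 = 134.31 + 8.6238 = 142.94 W.
Ideal ⇒ P_in = P_out, so I_p = P_out/V_p = 142.94/220 = 0.650 A.

I_p ≈ 0.650 A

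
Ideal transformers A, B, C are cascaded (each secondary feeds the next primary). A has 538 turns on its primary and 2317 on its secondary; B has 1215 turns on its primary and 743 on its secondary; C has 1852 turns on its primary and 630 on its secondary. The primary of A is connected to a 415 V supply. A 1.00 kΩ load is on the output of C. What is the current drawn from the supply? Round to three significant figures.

I_supply ≈ 0.333 A

Secondary of A: V = 415.00 × 2317/538 = 1787.3 V.
Secondary of B: V = 1787.3 × 743/1215 = 1093.0 V.
Secondary of C: V = 1093.0 × 630/1852 = 371.80 V.
I_load = 371.80/1000 = 0.37180 A, so P_out = 371.80 × 0.37180 = 138.23 W.
All ideal ⇒ P_in = P_out, so I_supply = 138.23/415 = 0.333 A.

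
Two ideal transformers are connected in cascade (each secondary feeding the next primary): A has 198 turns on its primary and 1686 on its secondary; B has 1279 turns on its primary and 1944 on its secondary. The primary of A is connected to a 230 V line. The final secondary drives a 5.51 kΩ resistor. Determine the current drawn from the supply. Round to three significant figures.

Secondary of A: V = 230.00 × 1686/198 = 1958.5 V.
Secondary of B: V = 1958.5 × 1944/1279 = 2976.8 V.
I_load = 2976.8/5510 = 0.54025 A, so P_out = 2976.8 × 0.54025 = 1608.2 W.
All ideal ⇒ P_in = P_out, so I_supply = 1608.2/230 = 6.99 A.

I_supply ≈ 6.99 A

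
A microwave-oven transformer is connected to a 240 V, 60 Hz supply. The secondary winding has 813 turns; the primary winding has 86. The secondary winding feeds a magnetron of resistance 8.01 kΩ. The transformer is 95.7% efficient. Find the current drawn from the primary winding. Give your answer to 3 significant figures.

V_s = 240 × 813/86 = 2268.8 V.
I_s = V_s/R = 2268.8/8010 = 0.28325 A.
P_out = V_s I_s = 2268.8 × 0.28325 = 642.65 W.
P_in = P_out/η = 642.65/0.957 = 671.53 W.
I_p = P_in/V_p = 671.53/240 = 2.80 A.

I_p ≈ 2.80 A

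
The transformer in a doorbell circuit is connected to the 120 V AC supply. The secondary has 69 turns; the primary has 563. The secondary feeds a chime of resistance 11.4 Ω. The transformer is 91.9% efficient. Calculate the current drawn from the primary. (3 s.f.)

I_p ≈ 0.172 A

V_s = 120 × 69/563 = 14.707 V.
I_s = V_s/R = 14.707/11.4 = 1.2901 A.
P_out = V_s I_s = 14.707 × 1.2901 = 18.973 W.
P_in = P_out/η = 18.973/0.919 = 20.645 W.
I_p = P_in/V_p = 20.645/120 = 0.172 A.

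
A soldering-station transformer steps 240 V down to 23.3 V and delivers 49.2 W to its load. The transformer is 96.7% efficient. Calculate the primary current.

I_p ≈ 0.212 A

P_in = P_out/η = 49.2/0.967 = 50.879 W.
I_p = P_in/V_p = 50.879/240 = 0.212 A.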